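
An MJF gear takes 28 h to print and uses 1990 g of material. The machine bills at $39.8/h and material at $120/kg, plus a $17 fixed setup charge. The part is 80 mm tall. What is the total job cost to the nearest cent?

$1370.20

Time charge: 39.8 × 28 → $1114.40.
Material charge = 120 × 1990/1000, so $238.80.
Adding setup: 1114.40 + 238.80 + 17 → $1370.20.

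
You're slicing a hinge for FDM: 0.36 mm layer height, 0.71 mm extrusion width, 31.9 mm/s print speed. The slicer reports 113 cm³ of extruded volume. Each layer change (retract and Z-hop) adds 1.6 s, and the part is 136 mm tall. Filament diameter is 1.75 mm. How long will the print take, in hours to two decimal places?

Extrusion cross-section = 0.36 × 0.71 = 0.2556 mm².
Toolpath length = 113 cm³ / 0.2556 mm² = 113000 / 0.2556 = 442097 mm.
Time extruding: 442097 / 31.9 → 13858.8 s.
Number of layers: 136 / 0.36 → 378 (rounded up).
Non-print overhead = 378 × 1.6, so 604.8 s.
Altogether 13858.8 + 604.8 = 14463.6 s, i.e. 4.02 hours.

4.02 hours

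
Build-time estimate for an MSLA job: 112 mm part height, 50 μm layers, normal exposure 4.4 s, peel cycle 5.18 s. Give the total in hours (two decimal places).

5.96 hours

Layers = ⌈112/0.05⌉ = 2240.
Cycle time: 4.4 + 5.18 → 9.58 s.
Total = 2240 × 9.58 = 21459.2 s = 5.96 hours.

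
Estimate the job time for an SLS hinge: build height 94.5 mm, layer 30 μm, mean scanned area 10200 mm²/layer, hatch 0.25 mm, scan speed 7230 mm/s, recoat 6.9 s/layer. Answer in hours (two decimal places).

10.98 hours

Layer count = ceil(94.5 / 0.03) = 3150.
Per-layer scan distance: 10200 / 0.25 → 40800 mm.
Scan time per layer = 40800 / 7230, so 5.6432 s.
Time per layer = 5.6432 + 6.9, so 12.5432 s.
Total: 3150 × 12.5432 s = 39511.08 s → 10.98 hours.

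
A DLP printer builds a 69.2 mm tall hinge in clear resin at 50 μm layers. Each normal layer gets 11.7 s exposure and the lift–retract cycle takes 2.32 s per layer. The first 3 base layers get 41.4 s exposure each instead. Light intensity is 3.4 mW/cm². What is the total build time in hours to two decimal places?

Layers = ⌈69.2/0.05⌉ = 1384.
Base layers = 3 × (41.4 + 2.32), so 131.16 s.
Normal layers: 1381 × (11.7 + 2.32) → 19361.62 s.
Total = 131.16 + 19361.62 = 19492.78 s = 5.41 hours.

5.41 hours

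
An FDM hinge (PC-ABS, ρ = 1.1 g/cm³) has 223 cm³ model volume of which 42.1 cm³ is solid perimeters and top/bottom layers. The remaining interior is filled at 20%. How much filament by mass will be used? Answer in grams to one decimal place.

Volume inside the shell = 223 − 42.1 = 180.9 cm³.
Deposited infill: 0.20 × 180.9 → 36.18 cm³.
Total extruded: 42.1 + 36.18 → 78.28 cm³.
Mass = 78.28 × 1.1 = 86.108 g.

86.1 g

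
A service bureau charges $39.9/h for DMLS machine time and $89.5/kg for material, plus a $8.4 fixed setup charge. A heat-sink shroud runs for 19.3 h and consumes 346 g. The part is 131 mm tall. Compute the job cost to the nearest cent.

Time charge = 39.9 × 19.3 = $770.07.
Feedstock cost: 89.5 × 346/1000 → $30.967.
Total = 770.07 + 30.967 + 8.4 = 809.437 ≈ $809.44.

$809.44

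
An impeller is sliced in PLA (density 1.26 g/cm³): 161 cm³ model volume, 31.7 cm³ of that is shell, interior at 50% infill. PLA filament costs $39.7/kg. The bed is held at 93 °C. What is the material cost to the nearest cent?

$4.82

Interior volume: 161 − 31.7 → 129.3 cm³.
Infill volume = 0.50 × 129.3 = 64.65 cm³.
Deposited volume: 31.7 + 64.65 → 96.35 cm³.
Mass = 96.35 × 1.26, so 121.401 g.
At $39.7/kg: 121.401/1000 × 39.7 = $4.82.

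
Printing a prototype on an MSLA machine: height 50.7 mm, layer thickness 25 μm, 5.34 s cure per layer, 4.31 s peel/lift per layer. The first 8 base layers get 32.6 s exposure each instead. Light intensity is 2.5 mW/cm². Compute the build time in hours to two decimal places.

5.50 hours

Number of layers: 50.7 / 0.025 → 2028 (rounded up).
Base layers = 8 × (32.6 + 4.31), so 295.28 s.
Normal layers: 2020 × (5.34 + 4.31) → 19493 s.
Sum: 295.28 + 19493 = 19788.28 s → 5.50 hours.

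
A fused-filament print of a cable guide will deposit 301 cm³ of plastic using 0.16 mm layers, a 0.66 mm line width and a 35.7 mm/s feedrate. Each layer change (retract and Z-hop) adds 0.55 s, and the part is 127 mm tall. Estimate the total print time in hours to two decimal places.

22.30 hours

Line area: 0.16 × 0.66 → 0.1056 mm².
Toolpath length = 301 cm³ / 0.1056 mm² = 301000 / 0.1056 = 2850378.8 mm.
Time extruding = 2850378.8 / 35.7 = 79842.5 s.
Layer count = ceil(127 / 0.16) = 794.
Layer-change overhead = 794 × 0.55 = 436.7 s.
Total = 79842.5 + 436.7 = 80279.2 s = 22.30 hours.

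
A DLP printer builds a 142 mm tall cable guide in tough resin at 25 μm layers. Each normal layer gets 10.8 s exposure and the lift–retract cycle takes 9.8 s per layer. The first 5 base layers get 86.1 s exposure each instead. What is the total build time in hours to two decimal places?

Layer count = ceil(142 / 0.025) = 5680.
Base layers = 5 × (86.1 + 9.8) = 479.5 s.
Normal layers: 5675 × (10.8 + 9.8) → 116905 s.
Sum: 479.5 + 116905 = 117384.5 s → 32.61 hours.

32.61 hours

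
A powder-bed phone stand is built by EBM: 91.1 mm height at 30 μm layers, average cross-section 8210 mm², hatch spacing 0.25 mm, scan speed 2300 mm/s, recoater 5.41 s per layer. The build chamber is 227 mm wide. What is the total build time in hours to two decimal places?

Layers = ⌈91.1/0.03⌉ = 3037.
Scan path per layer = 8210 / 0.25, so 32840 mm.
Scan time per layer = 32840 / 2300, so 14.2783 s.
Per-layer time = 14.2783 + 5.41 = 19.6883 s.
Total: 3037 × 19.6883 s = 59793.3671 s → 16.61 hours.

16.61 hours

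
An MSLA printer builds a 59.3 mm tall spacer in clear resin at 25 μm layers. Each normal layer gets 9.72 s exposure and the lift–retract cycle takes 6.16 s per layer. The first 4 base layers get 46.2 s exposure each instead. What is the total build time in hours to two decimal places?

10.50 hours

Number of layers: 59.3 / 0.025 → 2372 (rounded up).
Burn-in layers: 4 × (46.2 + 6.16) → 209.44 s.
Normal layers = 2368 × (9.72 + 6.16), so 37603.84 s.
Sum: 209.44 + 37603.84 = 37813.28 s → 10.50 hours.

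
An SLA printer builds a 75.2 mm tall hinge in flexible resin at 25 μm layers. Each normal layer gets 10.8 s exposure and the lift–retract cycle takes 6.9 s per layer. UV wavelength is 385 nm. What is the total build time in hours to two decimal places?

14.79 hours

Number of layers: 75.2 / 0.025 → 3008 (rounded up).
Cycle time: 10.8 + 6.9 → 17.7 s.
Total = 3008 × 17.7 = 53241.6 s = 14.79 hours.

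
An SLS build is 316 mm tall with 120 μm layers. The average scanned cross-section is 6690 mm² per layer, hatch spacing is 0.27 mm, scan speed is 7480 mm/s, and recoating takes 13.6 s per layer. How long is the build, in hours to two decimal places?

Layer count = ceil(316 / 0.12) = 2634.
Per-layer scan distance: 6690 / 0.27 → 24777.8 mm.
Per-layer scan time = 24777.8 / 7480 = 3.3125 s.
Time per layer = 3.3125 + 13.6 = 16.9125 s.
Build time = 2634 × 16.9125 = 44547.525 s = 12.37 hours.

12.37 hours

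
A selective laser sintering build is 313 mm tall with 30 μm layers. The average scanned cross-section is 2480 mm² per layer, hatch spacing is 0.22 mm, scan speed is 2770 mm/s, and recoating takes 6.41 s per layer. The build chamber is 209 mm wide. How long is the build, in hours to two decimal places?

30.37 hours

Number of layers: 313 / 0.03 → 10434 (rounded up).
Per-layer scan distance: 2480 / 0.22 → 11272.7 mm.
Laser time per layer = 11272.7 / 2770 = 4.0696 s.
Per-layer time = 4.0696 + 6.41 = 10.4796 s.
Total: 10434 × 10.4796 s = 109344.1464 s → 30.37 hours.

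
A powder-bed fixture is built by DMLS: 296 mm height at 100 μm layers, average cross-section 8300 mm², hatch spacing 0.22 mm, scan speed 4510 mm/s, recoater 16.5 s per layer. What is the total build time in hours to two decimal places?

20.44 hours

Number of layers: 296 / 0.1 → 2960 (rounded up).
Per-layer scan distance: 8300 / 0.22 → 37727.3 mm.
Scan time per layer = 37727.3 / 4510 = 8.3653 s.
Layer cycle: 8.3653 + 16.5 → 24.8653 s.
Build time = 2960 × 24.8653 = 73601.288 s = 20.44 hours.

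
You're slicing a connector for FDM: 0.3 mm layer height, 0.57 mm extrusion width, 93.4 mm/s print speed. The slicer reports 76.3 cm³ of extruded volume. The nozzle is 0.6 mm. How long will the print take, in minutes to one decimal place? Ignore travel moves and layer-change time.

79.6 minutes

Line area = 0.3 × 0.57, so 0.171 mm².
Total extruded path = 76300/0.171 = 446198.8 mm.
Extrusion time = 446198.8 / 93.4 = 4777.3 s.
4777.3 s = 79.6 minutes.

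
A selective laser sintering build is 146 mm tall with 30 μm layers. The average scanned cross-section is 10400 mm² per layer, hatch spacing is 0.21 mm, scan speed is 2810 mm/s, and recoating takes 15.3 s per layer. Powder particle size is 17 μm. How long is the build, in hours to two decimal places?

Layers = ⌈146/0.03⌉ = 4867.
Hatch length per layer = 10400 / 0.21, so 49523.8 mm.
Scan time per layer = 49523.8 / 2810 = 17.6241 s.
Layer cycle = 17.6241 + 15.3, so 32.9241 s.
Build time = 4867 × 32.9241 = 160241.5947 s = 44.51 hours.

44.51 hours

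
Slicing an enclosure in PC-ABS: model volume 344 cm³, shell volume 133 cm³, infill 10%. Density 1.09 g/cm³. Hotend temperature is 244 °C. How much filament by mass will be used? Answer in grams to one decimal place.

168.0 g

Volume inside the shell = 344 − 133, so 211 cm³.
Deposited infill = 0.10 × 211, so 21.1 cm³.
Deposited volume = 133 + 21.1, so 154.1 cm³.
Mass: 154.1 × 1.09 → 167.969 g.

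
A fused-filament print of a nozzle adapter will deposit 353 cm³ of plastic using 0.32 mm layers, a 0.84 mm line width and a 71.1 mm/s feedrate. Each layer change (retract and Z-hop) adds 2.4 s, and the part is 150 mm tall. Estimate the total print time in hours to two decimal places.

Bead cross-section = 0.32 × 0.84 = 0.2688 mm².
Toolpath length = 353 cm³ / 0.2688 mm² = 353000 / 0.2688 = 1313244 mm.
Extrusion time: 1313244 / 71.1 → 18470.4 s.
Number of layers: 150 / 0.32 → 469 (rounded up).
Non-print overhead = 469 × 2.4, so 1125.6 s.
Total = 18470.4 + 1125.6 = 19596 s = 5.44 hours.

5.44 hours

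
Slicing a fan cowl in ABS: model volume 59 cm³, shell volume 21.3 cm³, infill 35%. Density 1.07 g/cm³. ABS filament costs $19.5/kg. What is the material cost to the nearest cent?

Volume inside the shell = 59 − 21.3 = 37.7 cm³.
Infill volume = 0.35 × 37.7, so 13.195 cm³.
Total extruded: 21.3 + 13.195 → 34.495 cm³.
Mass: 34.495 × 1.07 → 36.90965 g.
At $19.5/kg: 36.90965/1000 × 19.5 = $0.72.

$0.72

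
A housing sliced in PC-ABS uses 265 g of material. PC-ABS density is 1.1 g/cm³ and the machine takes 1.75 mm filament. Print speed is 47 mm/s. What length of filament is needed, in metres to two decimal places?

100.16 m

Extruded volume: 265/1.1 = 240.9091 cm³ (240909.1 mm³).
Filament cross-section = π × (1.75/2)² = 2.4053 mm².
L = V/A = 240909.1/2.4053 = 100157.61 mm → 100.16 m.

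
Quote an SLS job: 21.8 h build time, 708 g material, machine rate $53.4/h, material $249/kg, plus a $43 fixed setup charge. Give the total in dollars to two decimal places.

Time charge = 53.4 × 21.8, so $1164.12.
Material cost = 249 × 708/1000 = $176.292.
Total = 1164.12 + 176.292 + 43 = 1383.412 ≈ $1383.41.

$1383.41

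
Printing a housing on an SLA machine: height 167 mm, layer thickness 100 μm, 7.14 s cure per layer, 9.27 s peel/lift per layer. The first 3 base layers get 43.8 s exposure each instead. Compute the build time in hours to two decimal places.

Number of layers: 167 / 0.1 → 1670 (rounded up).
Base layers = 3 × (43.8 + 9.27), so 159.21 s.
Remaining layers = 1667 × (7.14 + 9.27) = 27355.47 s.
Sum: 159.21 + 27355.47 = 27514.68 s → 7.64 hours.

7.64 hours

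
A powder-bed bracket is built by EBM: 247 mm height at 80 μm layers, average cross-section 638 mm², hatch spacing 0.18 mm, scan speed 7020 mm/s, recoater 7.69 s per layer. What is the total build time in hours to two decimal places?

7.03 hours

Layer count = ceil(247 / 0.08) = 3088.
Hatch length per layer = 638 / 0.18, so 3544.4 mm.
Per-layer scan time: 3544.4 / 7020 → 0.5049 s.
Time per layer = 0.5049 + 7.69, so 8.1949 s.
Build time = 3088 × 8.1949 = 25305.8512 s = 7.03 hours.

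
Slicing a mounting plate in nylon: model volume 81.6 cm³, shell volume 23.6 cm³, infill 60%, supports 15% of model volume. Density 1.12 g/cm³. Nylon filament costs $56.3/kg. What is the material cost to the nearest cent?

$4.45

Infill region: 81.6 − 23.6 → 58 cm³.
Infill volume = 0.60 × 58 = 34.8 cm³.
Support = 0.15 × 81.6, so 12.24 cm³.
Deposited volume = 23.6 + 34.8 + 12.24, so 70.64 cm³.
Mass: 70.64 × 1.12 → 79.1168 g.
Cost = 79.1168 g / 1000 × $56.3/kg = $4.45.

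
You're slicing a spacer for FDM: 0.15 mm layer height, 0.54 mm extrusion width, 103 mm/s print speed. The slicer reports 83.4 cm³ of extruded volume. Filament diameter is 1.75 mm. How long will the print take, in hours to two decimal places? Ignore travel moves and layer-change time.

Line area: 0.15 × 0.54 → 0.081 mm².
Path length: 83400 mm³ / 0.081 mm² → 1029629.6 mm.
Print-move time: 1029629.6 / 103 → 9996.4 s.
Converting: 9996.4 s = 2.78 hours.

2.78 hours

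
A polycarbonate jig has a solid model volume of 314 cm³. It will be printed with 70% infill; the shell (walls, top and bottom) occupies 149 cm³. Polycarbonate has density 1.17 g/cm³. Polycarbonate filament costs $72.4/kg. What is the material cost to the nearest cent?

$22.41

Infill region: 314 − 149 → 165 cm³.
Infill deposited: 0.70 × 165 → 115.5 cm³.
Total extruded: 149 + 115.5 → 264.5 cm³.
Mass = 264.5 × 1.17 = 309.465 g.
Cost = 309.465 g / 1000 × $72.4/kg = $22.41.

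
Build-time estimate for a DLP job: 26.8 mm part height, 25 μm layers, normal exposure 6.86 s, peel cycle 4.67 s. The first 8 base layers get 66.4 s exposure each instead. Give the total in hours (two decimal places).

Layer count = ceil(26.8 / 0.025) = 1072.
Burn-in layers: 8 × (66.4 + 4.67) → 568.56 s.
Remaining layers = 1064 × (6.86 + 4.67) = 12267.92 s.
Total = 568.56 + 12267.92 = 12836.48 s = 3.57 hours.

3.57 hours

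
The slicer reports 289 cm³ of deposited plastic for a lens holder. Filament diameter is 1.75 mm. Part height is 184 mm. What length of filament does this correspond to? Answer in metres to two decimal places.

120.15 m

Filament cross-section = π × (1.75/2)² = 2.4053 mm².
Length = 289 cm³ / 2.4053 mm² = 289000 / 2.4053 = 120151.33 mm = 120.15 m.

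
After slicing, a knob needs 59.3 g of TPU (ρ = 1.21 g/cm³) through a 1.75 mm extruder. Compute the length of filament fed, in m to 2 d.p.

20.38 m

Extruded volume: 59.3/1.21 = 49.0083 cm³ (49008.3 mm³).
Cross-section of 1.75 mm filament: π·(1.75/2)² = 2.4053 mm².
Length = 49008.3 / 2.4053 = 20375.13 mm = 20.38 m.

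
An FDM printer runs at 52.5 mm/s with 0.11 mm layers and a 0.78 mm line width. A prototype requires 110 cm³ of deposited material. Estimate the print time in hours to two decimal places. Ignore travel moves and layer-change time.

Extrusion cross-section = 0.11 × 0.78 = 0.0858 mm².
Path length: 110000 mm³ / 0.0858 mm² → 1282051.3 mm.
Time extruding: 1282051.3 / 52.5 → 24420 s.
That's 24420 s → 6.78 hours.

6.78 hours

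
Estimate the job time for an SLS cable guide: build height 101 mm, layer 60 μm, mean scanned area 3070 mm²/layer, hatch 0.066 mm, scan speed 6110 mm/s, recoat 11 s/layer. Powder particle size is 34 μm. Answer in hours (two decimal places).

Layers = ⌈101/0.06⌉ = 1684.
Scan path per layer = 3070 / 0.066 = 46515.2 mm.
Laser time per layer = 46515.2 / 6110, so 7.613 s.
Layer cycle: 7.613 + 11 → 18.613 s.
Total: 1684 × 18.613 s = 31344.292 s → 8.71 hours.

8.71 hours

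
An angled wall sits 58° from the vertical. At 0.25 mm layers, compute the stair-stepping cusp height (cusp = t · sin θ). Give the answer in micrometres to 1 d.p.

212.0 μm

sin(58°) = 0.8480, so cusp = 0.25 × 0.8480 = 0.212 mm → 212.0 μm.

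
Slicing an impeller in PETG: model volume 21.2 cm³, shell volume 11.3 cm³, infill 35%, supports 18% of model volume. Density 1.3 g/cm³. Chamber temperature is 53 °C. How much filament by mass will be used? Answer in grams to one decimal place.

Volume inside the shell = 21.2 − 11.3, so 9.9 cm³.
Infill volume = 0.35 × 9.9 = 3.465 cm³.
Support = 0.18 × 21.2, so 3.816 cm³.
Deposited volume = 11.3 + 3.465 + 3.816, so 18.581 cm³.
Mass: 18.581 × 1.3 → 24.1553 g.

24.2 g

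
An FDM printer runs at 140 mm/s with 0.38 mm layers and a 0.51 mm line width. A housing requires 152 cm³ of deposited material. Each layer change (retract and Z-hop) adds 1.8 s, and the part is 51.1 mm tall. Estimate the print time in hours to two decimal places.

1.62 hours

Bead cross-section = 0.38 × 0.51, so 0.1938 mm².
Path length: 152000 mm³ / 0.1938 mm² → 784313.7 mm.
Extrusion time = 784313.7 / 140, so 5602.2 s.
Layer count = ceil(51.1 / 0.38) = 135.
Layer-change overhead = 135 × 1.8, so 243 s.
Altogether 5602.2 + 243 = 5845.2 s, i.e. 1.62 hours.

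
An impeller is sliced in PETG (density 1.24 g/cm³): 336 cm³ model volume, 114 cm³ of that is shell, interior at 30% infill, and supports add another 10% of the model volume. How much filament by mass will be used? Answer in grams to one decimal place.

265.6 g

Infill region = 336 − 114 = 222 cm³.
Deposited infill = 0.30 × 222 = 66.6 cm³.
Support = 0.10 × 336, so 33.6 cm³.
Total extruded = 114 + 66.6 + 33.6 = 214.2 cm³.
Mass = 214.2 × 1.24, so 265.608 g.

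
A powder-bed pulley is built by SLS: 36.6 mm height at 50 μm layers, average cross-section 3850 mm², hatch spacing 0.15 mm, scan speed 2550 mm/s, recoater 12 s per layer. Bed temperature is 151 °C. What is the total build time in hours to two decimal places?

4.49 hours

Layer count = ceil(36.6 / 0.05) = 732.
Per-layer scan distance = 3850 / 0.15, so 25666.7 mm.
Scan time per layer: 25666.7 / 2550 → 10.0654 s.
Time per layer = 10.0654 + 12, so 22.0654 s.
Build time = 732 × 22.0654 = 16151.8728 s = 4.49 hours.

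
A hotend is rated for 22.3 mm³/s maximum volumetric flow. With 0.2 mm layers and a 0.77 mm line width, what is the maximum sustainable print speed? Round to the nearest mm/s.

145 mm/s

Extrusion cross-section = 0.2 × 0.77, so 0.154 mm².
Max speed = 22.3 / 0.154 = 144.81 ≈ 145 mm/s.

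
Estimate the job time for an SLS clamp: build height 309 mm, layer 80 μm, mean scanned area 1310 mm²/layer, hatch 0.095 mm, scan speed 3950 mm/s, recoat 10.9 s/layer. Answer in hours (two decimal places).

Layers = ⌈309/0.08⌉ = 3863.
Scan path per layer = 1310 / 0.095 = 13789.5 mm.
Laser time per layer: 13789.5 / 3950 → 3.491 s.
Time per layer: 3.491 + 10.9 → 14.391 s.
Build time = 3863 × 14.391 = 55592.433 s = 15.44 hours.

15.44 hours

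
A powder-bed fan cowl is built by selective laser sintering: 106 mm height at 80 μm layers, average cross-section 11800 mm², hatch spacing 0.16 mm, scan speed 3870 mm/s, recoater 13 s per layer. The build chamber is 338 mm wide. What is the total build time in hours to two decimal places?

Layers = ⌈106/0.08⌉ = 1325.
Scan path per layer = 11800 / 0.16, so 73750 mm.
Laser time per layer: 73750 / 3870 → 19.0568 s.
Layer cycle = 19.0568 + 13 = 32.0568 s.
Build time = 1325 × 32.0568 = 42475.26 s = 11.80 hours.

11.80 hours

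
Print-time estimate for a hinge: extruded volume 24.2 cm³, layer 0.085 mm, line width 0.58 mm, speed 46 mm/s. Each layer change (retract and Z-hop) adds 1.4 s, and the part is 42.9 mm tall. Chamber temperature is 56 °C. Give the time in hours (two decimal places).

Extrusion cross-section: 0.085 × 0.58 → 0.0493 mm².
Toolpath length = 24.2 cm³ / 0.0493 mm² = 24200 / 0.0493 = 490872.2 mm.
Time extruding = 490872.2 / 46 = 10671.1 s.
Layer count = ceil(42.9 / 0.085) = 505.
Layer-change overhead = 505 × 1.4, so 707 s.
Altogether 10671.1 + 707 = 11378.1 s, i.e. 3.16 hours.

3.16 hours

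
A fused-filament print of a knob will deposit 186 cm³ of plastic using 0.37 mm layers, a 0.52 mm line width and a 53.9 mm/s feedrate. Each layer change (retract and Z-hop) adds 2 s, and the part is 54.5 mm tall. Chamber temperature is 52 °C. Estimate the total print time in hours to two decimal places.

Bead cross-section: 0.37 × 0.52 → 0.1924 mm².
Path length: 186000 mm³ / 0.1924 mm² → 966736 mm.
Print-move time: 966736 / 53.9 → 17935.7 s.
Number of layers: 54.5 / 0.37 → 148 (rounded up).
Non-print overhead: 148 × 2 → 296 s.
Altogether 17935.7 + 296 = 18231.7 s, i.e. 5.06 hours.

5.06 hours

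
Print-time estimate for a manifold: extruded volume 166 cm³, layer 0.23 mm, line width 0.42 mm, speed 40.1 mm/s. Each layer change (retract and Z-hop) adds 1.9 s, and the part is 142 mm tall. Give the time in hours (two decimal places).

Extrusion cross-section = 0.23 × 0.42 = 0.0966 mm².
Path length: 166000 mm³ / 0.0966 mm² → 1718426.5 mm.
Extrusion time = 1718426.5 / 40.1, so 42853.5 s.
Number of layers: 142 / 0.23 → 618 (rounded up).
Z-hop total = 618 × 1.9, so 1174.2 s.
Total = 42853.5 + 1174.2 = 44027.7 s = 12.23 hours.

12.23 hours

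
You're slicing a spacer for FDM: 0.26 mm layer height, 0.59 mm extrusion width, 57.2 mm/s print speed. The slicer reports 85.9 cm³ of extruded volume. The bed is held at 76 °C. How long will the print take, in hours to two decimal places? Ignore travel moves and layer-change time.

2.72 hours

Extrusion cross-section = 0.26 × 0.59 = 0.1534 mm².
Total extruded path = 85900/0.1534 = 559973.9 mm.
Time extruding = 559973.9 / 57.2, so 9789.8 s.
That's 9789.8 s → 2.72 hours.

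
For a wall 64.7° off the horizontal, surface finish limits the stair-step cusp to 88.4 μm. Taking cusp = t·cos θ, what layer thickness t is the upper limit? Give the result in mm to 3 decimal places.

0.207 mm

cos(64.7°) = 0.4274; t_max = 0.0884/0.4274 = 0.207 mm.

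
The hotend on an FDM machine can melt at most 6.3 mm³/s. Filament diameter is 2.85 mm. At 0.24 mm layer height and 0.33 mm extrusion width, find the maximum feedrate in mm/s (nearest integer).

80 mm/s

Extrusion cross-section = 0.24 × 0.33, so 0.0792 mm².
v_max = Q/A = 6.3/0.0792 = 79.55 mm/s → 80 mm/s.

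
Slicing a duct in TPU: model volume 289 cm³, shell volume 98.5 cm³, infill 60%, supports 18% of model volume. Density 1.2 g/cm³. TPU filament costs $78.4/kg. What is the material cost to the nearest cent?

$24.91

Interior volume = 289 − 98.5, so 190.5 cm³.
Infill volume = 0.60 × 190.5 = 114.3 cm³.
Support = 0.18 × 289, so 52.02 cm³.
Total extruded = 98.5 + 114.3 + 52.02 = 264.82 cm³.
Mass: 264.82 × 1.2 → 317.784 g.
At $78.4/kg: 317.784/1000 × 78.4 = $24.91.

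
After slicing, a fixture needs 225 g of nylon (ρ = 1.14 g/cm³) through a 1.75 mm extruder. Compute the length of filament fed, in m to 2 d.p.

Volume = 225 g / 1.14 g·cm⁻³ = 197.3684 cm³ = 197368.4 mm³.
A = π r² = π × 0.875² = 2.4053 mm².
L = V/A = 197368.4/2.4053 = 82055.63 mm → 82.06 m.

82.06 m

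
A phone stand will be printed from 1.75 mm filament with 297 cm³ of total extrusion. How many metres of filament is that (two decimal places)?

123.48 m

A = π r² = π × 0.875² = 2.4053 mm².
L = 297000 mm³ / 2.4053 mm² = 123477.32 mm, i.e. 123.48 m.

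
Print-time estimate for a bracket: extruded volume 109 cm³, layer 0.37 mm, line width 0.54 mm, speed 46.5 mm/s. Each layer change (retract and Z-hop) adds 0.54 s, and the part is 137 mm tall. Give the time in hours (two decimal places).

Extrusion cross-section: 0.37 × 0.54 → 0.1998 mm².
Total extruded path = 109000/0.1998 = 545545.5 mm.
Extrusion time: 545545.5 / 46.5 → 11732.2 s.
Layers = ⌈137/0.37⌉ = 371.
Z-hop total: 371 × 0.54 → 200.34 s.
Altogether 11732.2 + 200.34 = 11932.54 s, i.e. 3.31 hours.

3.31 hours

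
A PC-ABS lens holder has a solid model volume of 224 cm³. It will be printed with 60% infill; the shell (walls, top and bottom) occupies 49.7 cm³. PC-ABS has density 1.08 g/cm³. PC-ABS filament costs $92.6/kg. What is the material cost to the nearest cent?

Volume inside the shell = 224 − 49.7, so 174.3 cm³.
Infill deposited = 0.60 × 174.3, so 104.58 cm³.
Total extruded = 49.7 + 104.58, so 154.28 cm³.
Mass = 154.28 × 1.08, so 166.6224 g.
At $92.6/kg: 166.6224/1000 × 92.6 = $15.43.

$15.43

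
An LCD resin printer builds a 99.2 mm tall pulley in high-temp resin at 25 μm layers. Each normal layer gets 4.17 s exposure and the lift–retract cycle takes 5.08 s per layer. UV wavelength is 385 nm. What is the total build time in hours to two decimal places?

Layer count = ceil(99.2 / 0.025) = 3968.
Each layer takes: 4.17 + 5.08 → 9.25 s.
Total = 3968 × 9.25 = 36704 s = 10.20 hours.

10.20 hours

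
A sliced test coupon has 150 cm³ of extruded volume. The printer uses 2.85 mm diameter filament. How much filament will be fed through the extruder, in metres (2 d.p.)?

23.51 m

Cross-section of 2.85 mm filament: π·(2.85/2)² = 6.3794 mm².
L = 150000 mm³ / 6.3794 mm² = 23513.18 mm, i.e. 23.51 m.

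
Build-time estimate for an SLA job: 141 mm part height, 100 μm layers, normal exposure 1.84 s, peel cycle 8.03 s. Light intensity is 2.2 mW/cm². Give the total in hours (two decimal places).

3.87 hours

Number of layers: 141 / 0.1 → 1410 (rounded up).
Per-layer time = 1.84 + 8.03, so 9.87 s.
Build time: 1410 × 9.87 s = 13916.7 s, i.e. 3.87 hours.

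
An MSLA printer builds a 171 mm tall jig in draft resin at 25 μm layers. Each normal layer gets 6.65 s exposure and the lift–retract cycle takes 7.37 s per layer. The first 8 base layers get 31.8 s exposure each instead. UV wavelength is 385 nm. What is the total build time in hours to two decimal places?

26.69 hours

Number of layers: 171 / 0.025 → 6840 (rounded up).
Burn-in layers = 8 × (31.8 + 7.37), so 313.36 s.
Remaining layers: 6832 × (6.65 + 7.37) → 95784.64 s.
Total = 313.36 + 95784.64 = 96098 s = 26.69 hours.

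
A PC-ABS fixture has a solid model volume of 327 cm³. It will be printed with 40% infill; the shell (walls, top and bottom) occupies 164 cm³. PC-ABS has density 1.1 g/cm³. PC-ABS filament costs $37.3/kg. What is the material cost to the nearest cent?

$9.40

Infill region = 327 − 164 = 163 cm³.
Infill volume = 0.40 × 163, so 65.2 cm³.
Deposited volume = 164 + 65.2, so 229.2 cm³.
Mass = 229.2 × 1.1, so 252.12 g.
At $37.3/kg: 252.12/1000 × 37.3 = $9.40.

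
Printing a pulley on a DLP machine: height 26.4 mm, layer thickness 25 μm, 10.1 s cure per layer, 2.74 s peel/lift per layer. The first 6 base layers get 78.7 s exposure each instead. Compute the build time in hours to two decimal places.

3.88 hours

Number of layers: 26.4 / 0.025 → 1056 (rounded up).
Burn-in layers = 6 × (78.7 + 2.74) = 488.64 s.
Regular layers = 1050 × (10.1 + 2.74), so 13482 s.
Total = 488.64 + 13482 = 13970.64 s = 3.88 hours.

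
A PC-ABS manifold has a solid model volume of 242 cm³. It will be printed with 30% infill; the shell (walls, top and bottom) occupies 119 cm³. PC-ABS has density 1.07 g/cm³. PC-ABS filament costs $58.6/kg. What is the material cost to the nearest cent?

Infill region = 242 − 119, so 123 cm³.
Deposited infill: 0.30 × 123 → 36.9 cm³.
Total extruded = 119 + 36.9 = 155.9 cm³.
Mass = 155.9 × 1.07 = 166.813 g.
At $58.6/kg: 166.813/1000 × 58.6 = $9.78.

$9.78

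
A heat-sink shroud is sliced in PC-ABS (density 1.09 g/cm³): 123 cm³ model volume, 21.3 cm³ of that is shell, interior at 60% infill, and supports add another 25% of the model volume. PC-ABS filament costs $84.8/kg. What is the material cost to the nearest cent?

Infill region: 123 − 21.3 → 101.7 cm³.
Infill deposited = 0.60 × 101.7 = 61.02 cm³.
Support = 0.25 × 123 = 30.75 cm³.
Total extruded = 21.3 + 61.02 + 30.75, so 113.07 cm³.
Mass = 113.07 × 1.09 = 123.2463 g.
Cost = 123.2463 g / 1000 × $84.8/kg = $10.45.

$10.45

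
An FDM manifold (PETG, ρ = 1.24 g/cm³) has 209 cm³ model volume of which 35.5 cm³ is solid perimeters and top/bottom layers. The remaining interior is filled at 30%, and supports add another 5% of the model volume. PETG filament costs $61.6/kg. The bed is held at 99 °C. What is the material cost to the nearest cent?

Interior volume = 209 − 35.5, so 173.5 cm³.
Infill volume = 0.30 × 173.5 = 52.05 cm³.
Support = 0.05 × 209, so 10.45 cm³.
Deposited volume: 35.5 + 52.05 + 10.45 → 98 cm³.
Mass = 98 × 1.24 = 121.52 g.
Cost = 121.52 g / 1000 × $61.6/kg = $7.49.

$7.49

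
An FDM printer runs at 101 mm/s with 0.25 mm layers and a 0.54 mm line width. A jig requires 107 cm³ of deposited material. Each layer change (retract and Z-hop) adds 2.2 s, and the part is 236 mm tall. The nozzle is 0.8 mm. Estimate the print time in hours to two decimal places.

2.76 hours

Line area = 0.25 × 0.54 = 0.135 mm².
Path length: 107000 mm³ / 0.135 mm² → 792592.6 mm.
Time extruding = 792592.6 / 101 = 7847.5 s.
Number of layers: 236 / 0.25 → 944 (rounded up).
Z-hop total = 944 × 2.2 = 2076.8 s.
Total = 7847.5 + 2076.8 = 9924.3 s = 2.76 hours.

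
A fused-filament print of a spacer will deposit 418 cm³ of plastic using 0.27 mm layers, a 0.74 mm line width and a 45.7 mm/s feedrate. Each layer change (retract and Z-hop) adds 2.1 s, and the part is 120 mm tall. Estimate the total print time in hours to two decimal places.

12.98 hours

Bead cross-section = 0.27 × 0.74, so 0.1998 mm².
Path length: 418000 mm³ / 0.1998 mm² → 2092092.1 mm.
Extrusion time = 2092092.1 / 45.7, so 45778.8 s.
Layer count = ceil(120 / 0.27) = 445.
Non-print overhead: 445 × 2.1 → 934.5 s.
Altogether 45778.8 + 934.5 = 46713.3 s, i.e. 12.98 hours.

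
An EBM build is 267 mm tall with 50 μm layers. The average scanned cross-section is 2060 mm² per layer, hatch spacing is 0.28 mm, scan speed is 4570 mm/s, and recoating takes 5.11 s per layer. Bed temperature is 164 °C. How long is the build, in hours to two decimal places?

Layer count = ceil(267 / 0.05) = 5340.
Per-layer scan distance = 2060 / 0.28 = 7357.1 mm.
Per-layer scan time: 7357.1 / 4570 → 1.6099 s.
Layer cycle = 1.6099 + 5.11, so 6.7199 s.
Total: 5340 × 6.7199 s = 35884.266 s → 9.97 hours.

9.97 hours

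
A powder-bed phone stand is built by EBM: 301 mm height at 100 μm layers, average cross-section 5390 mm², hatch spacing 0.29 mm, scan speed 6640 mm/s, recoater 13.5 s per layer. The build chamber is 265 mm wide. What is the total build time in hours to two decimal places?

Layer count = ceil(301 / 0.1) = 3010.
Scan path per layer = 5390 / 0.29 = 18586.2 mm.
Per-layer scan time = 18586.2 / 6640, so 2.7991 s.
Layer cycle = 2.7991 + 13.5 = 16.2991 s.
Total: 3010 × 16.2991 s = 49060.291 s → 13.63 hours.

13.63 hours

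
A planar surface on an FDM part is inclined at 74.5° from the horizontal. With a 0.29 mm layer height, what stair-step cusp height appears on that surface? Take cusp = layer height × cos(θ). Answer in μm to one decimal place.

77.5 μm

h_c = t·cos θ = 0.29 × 0.2672 = 0.077488 mm (77.5 μm).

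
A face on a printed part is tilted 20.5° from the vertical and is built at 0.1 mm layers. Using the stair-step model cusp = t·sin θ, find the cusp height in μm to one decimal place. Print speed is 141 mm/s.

sin(20.5°) = 0.3502, so cusp = 0.1 × 0.3502 = 0.03502 mm → 35.0 μm.

35.0 μm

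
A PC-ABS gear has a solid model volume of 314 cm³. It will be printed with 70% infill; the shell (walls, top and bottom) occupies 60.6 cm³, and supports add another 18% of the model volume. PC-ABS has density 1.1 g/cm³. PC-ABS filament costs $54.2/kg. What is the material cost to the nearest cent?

$17.56

Interior volume = 314 − 60.6 = 253.4 cm³.
Infill volume = 0.70 × 253.4, so 177.38 cm³.
Support = 0.18 × 314, so 56.52 cm³.
Deposited volume = 60.6 + 177.38 + 56.52 = 294.5 cm³.
Mass = 294.5 × 1.1, so 323.95 g.
Cost = 323.95 g / 1000 × $54.2/kg = $17.56.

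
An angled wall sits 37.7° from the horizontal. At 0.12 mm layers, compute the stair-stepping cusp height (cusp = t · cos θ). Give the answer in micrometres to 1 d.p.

94.9 μm

h_c = t·cos θ = 0.12 × 0.7912 = 0.094944 mm (94.9 μm).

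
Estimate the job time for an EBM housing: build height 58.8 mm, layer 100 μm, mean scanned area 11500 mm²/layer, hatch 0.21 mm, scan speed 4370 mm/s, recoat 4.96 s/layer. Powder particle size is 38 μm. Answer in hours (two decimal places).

2.86 hours

Layers = ⌈58.8/0.1⌉ = 588.
Hatch length per layer: 11500 / 0.21 → 54761.9 mm.
Beam time per layer: 54761.9 / 4370 → 12.5313 s.
Time per layer = 12.5313 + 4.96 = 17.4913 s.
588 layers × 17.4913 s/layer = 10284.8844 s, i.e. 2.86 hours.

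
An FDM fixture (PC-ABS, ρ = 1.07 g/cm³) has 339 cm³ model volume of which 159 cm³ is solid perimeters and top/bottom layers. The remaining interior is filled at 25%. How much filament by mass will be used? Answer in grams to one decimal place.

Volume inside the shell: 339 − 159 → 180 cm³.
Deposited infill = 0.25 × 180, so 45 cm³.
Total printed volume = 159 + 45, so 204 cm³.
Mass = 204 × 1.07 = 218.28 g.

218.3 g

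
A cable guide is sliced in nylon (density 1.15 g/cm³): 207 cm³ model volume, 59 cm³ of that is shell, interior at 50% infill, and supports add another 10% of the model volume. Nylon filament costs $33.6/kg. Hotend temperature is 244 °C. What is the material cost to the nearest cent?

Infill region = 207 − 59, so 148 cm³.
Deposited infill: 0.50 × 148 → 74 cm³.
Support = 0.10 × 207 = 20.7 cm³.
Deposited volume = 59 + 74 + 20.7, so 153.7 cm³.
Mass = 153.7 × 1.15 = 176.755 g.
Cost = 176.755 g / 1000 × $33.6/kg = $5.94.

$5.94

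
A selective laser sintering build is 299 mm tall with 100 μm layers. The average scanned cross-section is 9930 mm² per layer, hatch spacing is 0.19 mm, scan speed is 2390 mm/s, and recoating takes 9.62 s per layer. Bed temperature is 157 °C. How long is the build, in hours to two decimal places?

26.15 hours

Layers = ⌈299/0.1⌉ = 2990.
Hatch length per layer = 9930 / 0.19 = 52263.2 mm.
Laser time per layer: 52263.2 / 2390 → 21.8674 s.
Layer cycle: 21.8674 + 9.62 → 31.4874 s.
Total: 2990 × 31.4874 s = 94147.326 s → 26.15 hours.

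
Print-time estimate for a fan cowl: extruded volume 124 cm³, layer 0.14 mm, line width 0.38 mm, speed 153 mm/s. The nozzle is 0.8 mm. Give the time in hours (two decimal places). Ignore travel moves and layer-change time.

4.23 hours

Bead cross-section = 0.14 × 0.38, so 0.0532 mm².
Toolpath length = 124 cm³ / 0.0532 mm² = 124000 / 0.0532 = 2330827.1 mm.
Time extruding = 2330827.1 / 153, so 15234.2 s.
In the requested units: 15234.2 s = 4.23 hours.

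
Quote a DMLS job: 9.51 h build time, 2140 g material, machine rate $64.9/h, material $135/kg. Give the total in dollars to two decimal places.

Time charge = 64.9 × 9.51, so $617.199.
Feedstock cost = 135 × 2140/1000 = $288.90.
Job cost: 617.199 + 288.90 = 906.099 ≈ $906.10.

$906.10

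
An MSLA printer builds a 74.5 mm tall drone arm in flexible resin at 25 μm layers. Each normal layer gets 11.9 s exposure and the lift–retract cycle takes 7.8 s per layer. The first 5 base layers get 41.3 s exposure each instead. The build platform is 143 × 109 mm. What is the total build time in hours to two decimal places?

16.35 hours

Number of layers: 74.5 / 0.025 → 2980 (rounded up).
Base layers = 5 × (41.3 + 7.8) = 245.5 s.
Remaining layers: 2975 × (11.9 + 7.8) → 58607.5 s.
Total = 245.5 + 58607.5 = 58853 s = 16.35 hours.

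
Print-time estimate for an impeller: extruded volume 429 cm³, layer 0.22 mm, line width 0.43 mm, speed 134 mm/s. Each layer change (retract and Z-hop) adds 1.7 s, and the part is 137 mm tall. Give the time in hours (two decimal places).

9.69 hours

Bead cross-section = 0.22 × 0.43 = 0.0946 mm².
Path length: 429000 mm³ / 0.0946 mm² → 4534883.7 mm.
Time extruding: 4534883.7 / 134 → 33842.4 s.
Number of layers: 137 / 0.22 → 623 (rounded up).
Non-print overhead: 623 × 1.7 → 1059.1 s.
Total = 33842.4 + 1059.1 = 34901.5 s = 9.69 hours.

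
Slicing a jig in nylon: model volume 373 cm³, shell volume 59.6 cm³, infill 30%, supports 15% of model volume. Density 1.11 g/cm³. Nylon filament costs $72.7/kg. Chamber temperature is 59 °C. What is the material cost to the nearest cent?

$16.91

Interior volume = 373 − 59.6 = 313.4 cm³.
Infill volume = 0.30 × 313.4 = 94.02 cm³.
Support: 0.15 × 373 → 55.95 cm³.
Total printed volume = 59.6 + 94.02 + 55.95, so 209.57 cm³.
Mass: 209.57 × 1.11 → 232.6227 g.
Cost = 232.6227 g / 1000 × $72.7/kg = $16.91.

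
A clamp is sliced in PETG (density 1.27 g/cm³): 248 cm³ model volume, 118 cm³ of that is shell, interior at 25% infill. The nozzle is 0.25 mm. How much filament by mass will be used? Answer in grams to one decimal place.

191.1 g

Volume inside the shell = 248 − 118 = 130 cm³.
Infill volume = 0.25 × 130, so 32.5 cm³.
Total printed volume = 118 + 32.5 = 150.5 cm³.
Mass = 150.5 × 1.27 = 191.135 g.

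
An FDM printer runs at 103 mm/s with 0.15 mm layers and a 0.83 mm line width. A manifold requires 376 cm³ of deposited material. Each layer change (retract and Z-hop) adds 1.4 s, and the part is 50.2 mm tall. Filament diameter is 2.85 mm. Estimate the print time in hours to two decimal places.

8.28 hours

Line area = 0.15 × 0.83 = 0.1245 mm².
Path length: 376000 mm³ / 0.1245 mm² → 3020080.3 mm.
Extrusion time = 3020080.3 / 103 = 29321.2 s.
Layers = ⌈50.2/0.15⌉ = 335.
Non-print overhead = 335 × 1.4, so 469 s.
Altogether 29321.2 + 469 = 29790.2 s, i.e. 8.28 hours.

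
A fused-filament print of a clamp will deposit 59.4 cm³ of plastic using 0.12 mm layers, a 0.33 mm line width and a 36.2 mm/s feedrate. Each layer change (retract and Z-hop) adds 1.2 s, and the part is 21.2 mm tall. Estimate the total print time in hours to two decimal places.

Bead cross-section: 0.12 × 0.33 → 0.0396 mm².
Toolpath length = 59.4 cm³ / 0.0396 mm² = 59400 / 0.0396 = 1500000 mm.
Time extruding: 1500000 / 36.2 → 41436.5 s.
Layers = ⌈21.2/0.12⌉ = 177.
Layer-change overhead: 177 × 1.2 → 212.4 s.
Total = 41436.5 + 212.4 = 41648.9 s = 11.57 hours.

11.57 hours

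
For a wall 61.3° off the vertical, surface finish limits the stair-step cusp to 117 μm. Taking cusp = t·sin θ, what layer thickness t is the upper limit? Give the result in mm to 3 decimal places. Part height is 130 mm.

0.133 mm

sin(61.3°) = 0.8771; t_max = 0.117/0.8771 = 0.133 mm.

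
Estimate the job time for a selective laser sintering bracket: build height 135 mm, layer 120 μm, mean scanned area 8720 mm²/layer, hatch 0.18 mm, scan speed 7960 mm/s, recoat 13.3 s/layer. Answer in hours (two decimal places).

6.06 hours

Number of layers: 135 / 0.12 → 1125 (rounded up).
Hatch length per layer: 8720 / 0.18 → 48444.4 mm.
Laser time per layer: 48444.4 / 7960 → 6.086 s.
Layer cycle = 6.086 + 13.3, so 19.386 s.
1125 layers × 19.386 s/layer = 21809.25 s, i.e. 6.06 hours.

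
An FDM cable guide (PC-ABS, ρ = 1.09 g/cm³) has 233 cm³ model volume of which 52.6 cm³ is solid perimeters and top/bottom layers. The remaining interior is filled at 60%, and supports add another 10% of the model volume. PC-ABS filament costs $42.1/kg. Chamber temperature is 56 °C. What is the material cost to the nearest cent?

$8.45

Infill region: 233 − 52.6 → 180.4 cm³.
Infill volume: 0.60 × 180.4 → 108.24 cm³.
Support = 0.10 × 233, so 23.3 cm³.
Total printed volume = 52.6 + 108.24 + 23.3 = 184.14 cm³.
Mass = 184.14 × 1.09, so 200.7126 g.
At $42.1/kg: 200.7126/1000 × 42.1 = $8.45.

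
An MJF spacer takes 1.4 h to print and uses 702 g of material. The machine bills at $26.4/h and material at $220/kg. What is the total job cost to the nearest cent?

$191.40

Machine cost = 26.4 × 1.4, so $36.96.
Feedstock cost = 220 × 702/1000 = $154.44.
Total = 36.96 + 154.44 = $191.40.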